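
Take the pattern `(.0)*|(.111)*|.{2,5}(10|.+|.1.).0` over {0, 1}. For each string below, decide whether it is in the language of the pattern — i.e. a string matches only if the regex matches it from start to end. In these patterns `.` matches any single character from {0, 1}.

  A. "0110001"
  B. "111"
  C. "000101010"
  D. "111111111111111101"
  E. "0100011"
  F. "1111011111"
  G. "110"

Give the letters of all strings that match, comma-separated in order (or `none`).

A → no match
B → no match
C → match
D → no match
E → no match
F → no match
G → no match

C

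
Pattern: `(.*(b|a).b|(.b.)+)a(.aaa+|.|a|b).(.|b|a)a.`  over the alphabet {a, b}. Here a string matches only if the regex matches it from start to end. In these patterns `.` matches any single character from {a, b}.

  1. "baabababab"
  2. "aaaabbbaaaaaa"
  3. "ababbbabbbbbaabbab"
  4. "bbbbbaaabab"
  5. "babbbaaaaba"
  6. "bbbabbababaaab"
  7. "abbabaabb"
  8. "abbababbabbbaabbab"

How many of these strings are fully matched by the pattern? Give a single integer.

1 → match
2 → match
3 → match
4 → match
5 → no match
6 → match
7 → no match
8 → match
Total matched: 6

6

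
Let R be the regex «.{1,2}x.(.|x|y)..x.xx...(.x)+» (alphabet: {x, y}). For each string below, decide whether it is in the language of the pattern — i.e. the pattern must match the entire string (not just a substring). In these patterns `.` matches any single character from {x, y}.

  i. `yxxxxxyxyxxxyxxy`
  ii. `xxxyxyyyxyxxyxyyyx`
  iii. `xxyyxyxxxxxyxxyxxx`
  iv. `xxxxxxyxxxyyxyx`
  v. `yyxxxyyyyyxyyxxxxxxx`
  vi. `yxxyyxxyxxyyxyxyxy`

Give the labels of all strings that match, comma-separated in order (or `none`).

i → no match — must end with `x`
ii → no match
iii → no match
iv → no match
v → no match
vi → no match — must end with `x`

none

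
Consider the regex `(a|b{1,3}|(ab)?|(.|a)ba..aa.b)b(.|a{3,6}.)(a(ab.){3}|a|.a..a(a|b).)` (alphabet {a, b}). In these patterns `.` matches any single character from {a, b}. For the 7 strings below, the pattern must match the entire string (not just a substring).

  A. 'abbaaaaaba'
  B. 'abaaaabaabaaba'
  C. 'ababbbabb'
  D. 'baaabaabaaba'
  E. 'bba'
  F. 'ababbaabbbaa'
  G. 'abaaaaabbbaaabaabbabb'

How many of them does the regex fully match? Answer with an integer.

A. 'abbaaaaaba' → match
B → match
C. 'ababbbabb' → no match
D. 'baaabaabaaba' → match
E. 'bba' → match
F. 'ababbaabbbaa' → match
G → match
Total matched: 6

6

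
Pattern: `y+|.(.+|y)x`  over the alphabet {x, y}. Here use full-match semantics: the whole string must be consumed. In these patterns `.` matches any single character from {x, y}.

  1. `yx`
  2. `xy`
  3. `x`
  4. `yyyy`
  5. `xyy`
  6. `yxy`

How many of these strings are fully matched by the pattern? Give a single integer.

1

1 → no match
2 → no match
3 → no match
4 → match
5 → no match
6 → no match
Total matched: 1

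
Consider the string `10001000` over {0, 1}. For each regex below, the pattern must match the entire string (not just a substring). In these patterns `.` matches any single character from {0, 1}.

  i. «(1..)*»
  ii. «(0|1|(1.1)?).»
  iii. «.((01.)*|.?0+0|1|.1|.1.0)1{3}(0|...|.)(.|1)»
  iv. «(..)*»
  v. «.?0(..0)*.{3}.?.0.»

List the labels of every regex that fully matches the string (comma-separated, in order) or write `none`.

iv, v

i → no match
ii → no match
iii → no match
iv → match
v → match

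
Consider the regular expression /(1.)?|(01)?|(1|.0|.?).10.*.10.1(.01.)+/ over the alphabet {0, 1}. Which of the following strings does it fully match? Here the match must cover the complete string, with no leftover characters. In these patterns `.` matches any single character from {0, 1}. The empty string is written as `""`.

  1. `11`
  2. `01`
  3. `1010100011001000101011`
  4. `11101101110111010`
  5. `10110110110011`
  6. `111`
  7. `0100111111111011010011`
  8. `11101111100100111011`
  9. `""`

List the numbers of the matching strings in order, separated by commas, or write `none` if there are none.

1 → match
2 → match
3 → no match
4 → match
5 → match
6 → no match
7 → no match
8 → match
9 → match

1, 2, 4, 5, 8, 9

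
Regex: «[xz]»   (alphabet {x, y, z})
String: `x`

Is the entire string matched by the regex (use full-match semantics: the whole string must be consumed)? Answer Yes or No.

Yes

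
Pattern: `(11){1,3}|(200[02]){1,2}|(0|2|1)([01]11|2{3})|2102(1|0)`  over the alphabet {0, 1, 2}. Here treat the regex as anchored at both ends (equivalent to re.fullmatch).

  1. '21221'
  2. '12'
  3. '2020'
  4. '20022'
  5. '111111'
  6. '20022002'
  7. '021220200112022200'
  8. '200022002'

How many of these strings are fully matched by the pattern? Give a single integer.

1 → no match
2 → no match
3 → no match
4 → no match
5 → match
6 → match
7 → no match
8 → no match
Total matched: 2

2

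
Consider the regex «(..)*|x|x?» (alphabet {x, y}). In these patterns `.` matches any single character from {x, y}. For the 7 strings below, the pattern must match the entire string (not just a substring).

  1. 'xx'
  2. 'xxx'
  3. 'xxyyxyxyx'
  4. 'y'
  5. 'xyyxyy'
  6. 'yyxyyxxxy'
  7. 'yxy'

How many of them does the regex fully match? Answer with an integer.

2

1 → match
2 → no match
3 → no match
4 → no match
5 → match
6 → no match
7 → no match
Total matched: 2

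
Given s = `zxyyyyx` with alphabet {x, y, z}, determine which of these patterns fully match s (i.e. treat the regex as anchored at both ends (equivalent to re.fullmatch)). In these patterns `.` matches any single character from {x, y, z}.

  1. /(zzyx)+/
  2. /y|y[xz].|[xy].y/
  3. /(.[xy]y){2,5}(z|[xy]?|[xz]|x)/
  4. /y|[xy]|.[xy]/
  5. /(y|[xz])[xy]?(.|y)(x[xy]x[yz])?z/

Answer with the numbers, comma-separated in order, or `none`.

3

1 → no match — must start with `zzyx`
2 → no match
3 → match
4 → no match
5 → no match — must end with `z`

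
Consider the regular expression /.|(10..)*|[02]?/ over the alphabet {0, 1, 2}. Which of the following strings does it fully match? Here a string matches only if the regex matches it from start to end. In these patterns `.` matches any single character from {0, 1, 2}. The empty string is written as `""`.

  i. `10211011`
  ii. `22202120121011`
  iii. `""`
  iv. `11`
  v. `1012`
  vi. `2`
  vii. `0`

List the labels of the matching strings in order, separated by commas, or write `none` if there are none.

i, iii, v, vi, vii

i → match
ii → no match
iii → match
iv → no match
v → match
vi → match
vii → match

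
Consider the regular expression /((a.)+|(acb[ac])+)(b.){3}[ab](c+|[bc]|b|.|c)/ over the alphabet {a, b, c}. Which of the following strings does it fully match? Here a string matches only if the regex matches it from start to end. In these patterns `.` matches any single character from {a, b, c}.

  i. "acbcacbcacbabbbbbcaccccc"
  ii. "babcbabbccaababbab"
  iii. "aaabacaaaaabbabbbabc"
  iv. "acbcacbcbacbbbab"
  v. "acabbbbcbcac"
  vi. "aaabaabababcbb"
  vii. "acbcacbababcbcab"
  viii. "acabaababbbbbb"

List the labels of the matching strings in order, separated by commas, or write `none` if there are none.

i → match
ii → no match
iii → match
iv → no match
v → match
vi → match
vii → match
viii → match

i, iii, v, vi, vii, viii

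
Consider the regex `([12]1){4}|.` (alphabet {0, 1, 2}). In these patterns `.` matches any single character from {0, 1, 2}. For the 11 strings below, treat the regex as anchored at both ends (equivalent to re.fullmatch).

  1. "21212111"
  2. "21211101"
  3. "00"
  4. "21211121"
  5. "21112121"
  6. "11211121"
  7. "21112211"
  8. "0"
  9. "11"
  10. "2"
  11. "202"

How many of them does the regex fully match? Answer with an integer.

1. "21212111" → match
2. "21211101" → no match
3. "00" → no match
4. "21211121" → match
5. "21112121" → match
6. "11211121" → match
7. "21112211" → no match
8. "0" → match
9. "11" → no match
10. "2" → match
11. "202" → no match
Total matched: 6

6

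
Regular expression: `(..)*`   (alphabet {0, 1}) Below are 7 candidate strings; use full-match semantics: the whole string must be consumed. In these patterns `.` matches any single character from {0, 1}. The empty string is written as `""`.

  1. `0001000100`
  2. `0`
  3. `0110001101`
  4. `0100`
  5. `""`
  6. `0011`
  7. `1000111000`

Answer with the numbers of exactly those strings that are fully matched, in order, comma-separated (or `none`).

1, 3, 4, 5, 6, 7

1 → match
2 → no match
3 → match
4 → match
5 → match
6 → match
7 → match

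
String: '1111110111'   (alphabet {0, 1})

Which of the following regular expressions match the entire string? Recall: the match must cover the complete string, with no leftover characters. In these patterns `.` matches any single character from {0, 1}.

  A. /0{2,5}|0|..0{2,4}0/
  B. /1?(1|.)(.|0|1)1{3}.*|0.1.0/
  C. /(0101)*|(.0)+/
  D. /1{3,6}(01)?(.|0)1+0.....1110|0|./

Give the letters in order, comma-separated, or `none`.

A → no match
B → match
C → no match
D → no match

B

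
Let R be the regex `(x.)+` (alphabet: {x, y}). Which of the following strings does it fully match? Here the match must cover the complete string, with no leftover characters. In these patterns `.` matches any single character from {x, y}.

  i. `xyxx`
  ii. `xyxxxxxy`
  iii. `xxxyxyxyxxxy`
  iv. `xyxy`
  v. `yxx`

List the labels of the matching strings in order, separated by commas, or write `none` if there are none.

i → match
ii → match
iii → match
iv → match
v → no match — must start with `x`

i, ii, iii, iv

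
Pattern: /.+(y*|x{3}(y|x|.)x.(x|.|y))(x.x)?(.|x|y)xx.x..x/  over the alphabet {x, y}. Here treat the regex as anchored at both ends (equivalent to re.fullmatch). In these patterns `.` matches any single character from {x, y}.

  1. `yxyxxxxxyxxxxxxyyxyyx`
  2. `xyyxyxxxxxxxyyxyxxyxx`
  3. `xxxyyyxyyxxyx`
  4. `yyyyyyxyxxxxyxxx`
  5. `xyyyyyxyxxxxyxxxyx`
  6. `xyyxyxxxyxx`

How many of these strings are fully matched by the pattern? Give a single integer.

1 → no match
2 → no match
3 → no match
4 → no match
5 → no match
6. `xyyxyxxxyxx` → no match
Total matched: 0

0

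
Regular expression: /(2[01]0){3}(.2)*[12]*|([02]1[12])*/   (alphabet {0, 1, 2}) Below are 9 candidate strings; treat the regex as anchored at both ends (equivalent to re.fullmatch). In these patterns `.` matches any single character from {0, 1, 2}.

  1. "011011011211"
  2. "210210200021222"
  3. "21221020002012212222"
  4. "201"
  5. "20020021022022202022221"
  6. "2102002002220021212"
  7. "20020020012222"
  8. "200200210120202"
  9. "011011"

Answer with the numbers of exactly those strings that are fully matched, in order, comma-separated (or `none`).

1, 2, 5, 7, 8, 9

1. "011011011211" → match
2 → match
3 → no match
4. "201" → no match
5 → match
6 → no match
7 → match
8 → match
9. "011011" → match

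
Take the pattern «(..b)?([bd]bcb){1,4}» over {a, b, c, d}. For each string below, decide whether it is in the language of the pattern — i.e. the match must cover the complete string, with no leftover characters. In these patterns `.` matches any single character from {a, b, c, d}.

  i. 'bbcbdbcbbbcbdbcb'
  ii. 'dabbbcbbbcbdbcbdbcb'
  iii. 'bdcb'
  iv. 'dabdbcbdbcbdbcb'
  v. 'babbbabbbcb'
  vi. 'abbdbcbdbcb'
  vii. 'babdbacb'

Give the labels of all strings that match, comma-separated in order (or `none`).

i → match
ii → match
iii → no match — must end with 'bcb'
iv → match
v → no match
vi → match
vii → no match — must end with 'bcb'

i, ii, iv, vi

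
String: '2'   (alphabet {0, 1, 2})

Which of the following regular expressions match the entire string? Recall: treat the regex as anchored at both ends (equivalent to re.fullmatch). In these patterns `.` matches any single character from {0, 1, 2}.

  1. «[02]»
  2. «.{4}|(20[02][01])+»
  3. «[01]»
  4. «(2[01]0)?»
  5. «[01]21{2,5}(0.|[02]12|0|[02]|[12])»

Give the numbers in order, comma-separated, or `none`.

1

1 → match
2 → no match
3 → no match
4 → no match
5 → no match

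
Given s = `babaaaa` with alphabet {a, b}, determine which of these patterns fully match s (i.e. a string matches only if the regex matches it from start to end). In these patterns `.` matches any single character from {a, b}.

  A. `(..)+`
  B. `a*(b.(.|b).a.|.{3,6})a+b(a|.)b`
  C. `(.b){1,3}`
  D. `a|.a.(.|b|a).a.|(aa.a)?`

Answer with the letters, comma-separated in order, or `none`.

D

A → no match
B → no match — must end with `b`
C → no match — must end with `b`
D → match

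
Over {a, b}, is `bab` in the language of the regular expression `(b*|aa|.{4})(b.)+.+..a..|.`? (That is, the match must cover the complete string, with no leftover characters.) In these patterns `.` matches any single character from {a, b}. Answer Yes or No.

No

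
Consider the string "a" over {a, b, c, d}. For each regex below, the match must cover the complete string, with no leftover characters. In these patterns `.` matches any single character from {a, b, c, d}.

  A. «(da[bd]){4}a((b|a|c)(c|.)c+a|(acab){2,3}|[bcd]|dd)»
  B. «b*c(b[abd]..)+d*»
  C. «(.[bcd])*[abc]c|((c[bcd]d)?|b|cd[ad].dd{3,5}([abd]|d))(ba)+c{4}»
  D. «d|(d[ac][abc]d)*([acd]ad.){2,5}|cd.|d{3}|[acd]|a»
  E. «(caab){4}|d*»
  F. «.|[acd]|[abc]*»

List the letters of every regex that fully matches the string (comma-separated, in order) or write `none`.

D, F

A → no match — must start with "da"
B → no match
C → no match — must end with "c"
D → match
E → no match
F → match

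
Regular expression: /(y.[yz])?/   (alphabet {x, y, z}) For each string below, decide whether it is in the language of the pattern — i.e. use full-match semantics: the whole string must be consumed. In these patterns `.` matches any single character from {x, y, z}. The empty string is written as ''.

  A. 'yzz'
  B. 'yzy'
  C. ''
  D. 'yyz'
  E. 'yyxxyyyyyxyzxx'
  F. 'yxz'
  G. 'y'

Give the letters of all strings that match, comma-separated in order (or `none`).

A → match
B → match
C → match
D → match
E → no match
F → match
G → no match

A, B, C, D, F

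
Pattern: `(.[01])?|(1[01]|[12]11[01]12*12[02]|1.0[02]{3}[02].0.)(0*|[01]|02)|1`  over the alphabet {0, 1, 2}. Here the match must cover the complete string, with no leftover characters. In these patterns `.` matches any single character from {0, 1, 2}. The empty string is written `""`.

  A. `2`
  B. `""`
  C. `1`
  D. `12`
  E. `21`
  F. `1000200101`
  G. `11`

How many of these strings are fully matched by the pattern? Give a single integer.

5

A → no match
B → match
C → match
D → no match
E → match
F → match
G → match
Total matched: 5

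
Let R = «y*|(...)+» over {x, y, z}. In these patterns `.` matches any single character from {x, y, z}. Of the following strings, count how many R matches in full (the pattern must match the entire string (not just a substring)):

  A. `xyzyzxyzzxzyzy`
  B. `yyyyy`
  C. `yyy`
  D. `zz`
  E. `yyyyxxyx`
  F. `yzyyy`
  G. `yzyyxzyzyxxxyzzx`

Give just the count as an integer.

A → no match
B → match
C → match
D → no match
E → no match
F → no match
G → no match
Total matched: 2

2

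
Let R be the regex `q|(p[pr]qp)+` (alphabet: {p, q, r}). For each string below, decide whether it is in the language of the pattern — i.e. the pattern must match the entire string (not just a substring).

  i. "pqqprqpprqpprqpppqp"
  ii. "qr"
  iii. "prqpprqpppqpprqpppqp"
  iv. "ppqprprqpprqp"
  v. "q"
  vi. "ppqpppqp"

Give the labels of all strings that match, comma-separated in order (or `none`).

i → no match
ii. "qr" → no match
iii → match
iv → no match
v. "q" → match
vi. "ppqpppqp" → match

iii, v, vi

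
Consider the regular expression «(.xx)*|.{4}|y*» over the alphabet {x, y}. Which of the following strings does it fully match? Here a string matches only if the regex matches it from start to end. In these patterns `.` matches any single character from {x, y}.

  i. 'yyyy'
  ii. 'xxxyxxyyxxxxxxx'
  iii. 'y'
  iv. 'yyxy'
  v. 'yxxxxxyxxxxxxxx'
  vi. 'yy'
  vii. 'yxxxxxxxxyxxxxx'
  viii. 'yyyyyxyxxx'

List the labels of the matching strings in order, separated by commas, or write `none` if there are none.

i → match
ii → no match
iii → match
iv → match
v → match
vi → match
vii → match
viii → no match

i, iii, iv, v, vi, vii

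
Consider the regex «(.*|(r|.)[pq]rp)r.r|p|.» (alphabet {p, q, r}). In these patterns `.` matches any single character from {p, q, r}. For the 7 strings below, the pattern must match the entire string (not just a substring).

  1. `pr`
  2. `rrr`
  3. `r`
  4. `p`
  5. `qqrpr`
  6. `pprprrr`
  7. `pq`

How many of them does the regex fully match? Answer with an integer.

1. `pr` → no match
2. `rrr` → match
3. `r` → match
4. `p` → match
5. `qqrpr` → match
6. `pprprrr` → match
7. `pq` → no match
Total matched: 5

5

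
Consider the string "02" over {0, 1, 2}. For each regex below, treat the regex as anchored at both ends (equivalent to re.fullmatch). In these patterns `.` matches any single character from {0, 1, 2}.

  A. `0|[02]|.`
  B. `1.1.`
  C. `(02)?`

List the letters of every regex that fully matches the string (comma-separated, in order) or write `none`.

C

A → no match
B → no match — must start with "1"
C → match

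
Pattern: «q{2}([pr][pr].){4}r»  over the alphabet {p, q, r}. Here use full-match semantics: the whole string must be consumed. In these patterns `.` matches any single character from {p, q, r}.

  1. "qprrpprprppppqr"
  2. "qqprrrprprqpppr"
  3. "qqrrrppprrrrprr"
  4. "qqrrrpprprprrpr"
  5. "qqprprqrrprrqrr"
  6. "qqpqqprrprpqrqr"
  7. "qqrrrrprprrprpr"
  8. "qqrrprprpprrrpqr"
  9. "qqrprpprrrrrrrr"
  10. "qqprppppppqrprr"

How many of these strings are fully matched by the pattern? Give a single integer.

1 → no match
2 → match
3 → match
4 → match
5 → no match
6 → no match
7 → match
8 → no match
9 → match
10 → match
Total matched: 6

6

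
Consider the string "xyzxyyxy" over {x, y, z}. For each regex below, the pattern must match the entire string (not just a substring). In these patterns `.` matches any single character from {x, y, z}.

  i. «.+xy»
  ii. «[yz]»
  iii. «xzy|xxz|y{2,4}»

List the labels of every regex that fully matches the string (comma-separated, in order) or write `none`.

i

i → match
ii → no match
iii → no match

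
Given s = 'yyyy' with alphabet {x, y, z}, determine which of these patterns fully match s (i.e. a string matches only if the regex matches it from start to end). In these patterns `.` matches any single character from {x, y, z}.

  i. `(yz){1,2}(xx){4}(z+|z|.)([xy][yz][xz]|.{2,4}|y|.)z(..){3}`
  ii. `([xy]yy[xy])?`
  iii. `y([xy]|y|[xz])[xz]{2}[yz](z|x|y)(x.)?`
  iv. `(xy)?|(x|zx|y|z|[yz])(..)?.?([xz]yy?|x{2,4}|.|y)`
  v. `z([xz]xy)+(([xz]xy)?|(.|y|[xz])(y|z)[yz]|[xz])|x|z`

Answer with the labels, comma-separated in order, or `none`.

i → no match — must start with 'yz'
ii → match
iii → no match
iv → match
v → no match

ii, iv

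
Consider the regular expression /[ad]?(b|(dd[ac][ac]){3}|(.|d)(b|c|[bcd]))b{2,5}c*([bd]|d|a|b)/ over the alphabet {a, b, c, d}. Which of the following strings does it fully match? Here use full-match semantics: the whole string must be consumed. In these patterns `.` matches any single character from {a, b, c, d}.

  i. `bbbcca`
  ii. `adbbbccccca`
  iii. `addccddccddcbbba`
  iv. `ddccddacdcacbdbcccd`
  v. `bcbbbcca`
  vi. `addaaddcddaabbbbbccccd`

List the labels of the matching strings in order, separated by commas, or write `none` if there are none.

i → match
ii → match
iii → no match
iv → no match
v → match
vi → no match

i, ii, v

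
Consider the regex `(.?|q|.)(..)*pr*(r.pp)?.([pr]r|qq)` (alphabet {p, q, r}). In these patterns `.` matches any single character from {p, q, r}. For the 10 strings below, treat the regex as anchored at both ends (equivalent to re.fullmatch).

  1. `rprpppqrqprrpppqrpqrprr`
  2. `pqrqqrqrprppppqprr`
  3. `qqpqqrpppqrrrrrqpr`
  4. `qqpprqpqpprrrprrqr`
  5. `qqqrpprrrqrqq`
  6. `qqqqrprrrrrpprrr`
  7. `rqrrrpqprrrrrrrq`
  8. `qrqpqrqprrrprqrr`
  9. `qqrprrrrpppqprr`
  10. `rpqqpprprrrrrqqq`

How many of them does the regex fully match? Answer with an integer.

1 → no match
2 → no match
3 → no match
4 → no match
5 → no match
6 → match
7 → no match
8 → match
9 → no match
10 → match
Total matched: 3

3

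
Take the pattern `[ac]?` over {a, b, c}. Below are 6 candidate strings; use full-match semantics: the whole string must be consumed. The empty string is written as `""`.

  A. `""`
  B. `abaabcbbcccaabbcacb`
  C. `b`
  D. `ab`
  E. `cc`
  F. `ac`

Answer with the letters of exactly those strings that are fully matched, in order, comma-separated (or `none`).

A → match
B → no match
C → no match
D → no match
E → no match
F → no match

A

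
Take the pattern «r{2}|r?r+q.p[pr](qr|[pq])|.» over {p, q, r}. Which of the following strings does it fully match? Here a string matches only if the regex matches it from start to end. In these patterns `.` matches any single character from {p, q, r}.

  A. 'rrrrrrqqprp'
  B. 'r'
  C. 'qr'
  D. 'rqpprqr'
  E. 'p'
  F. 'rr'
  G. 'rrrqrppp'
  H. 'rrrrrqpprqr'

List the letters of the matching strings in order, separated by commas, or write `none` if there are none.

A, B, D, E, F, G, H

A. 'rrrrrrqqprp' → match
B. 'r' → match
C. 'qr' → no match
D. 'rqpprqr' → match
E. 'p' → match
F. 'rr' → match
G. 'rrrqrppp' → match
H. 'rrrrrqpprqr' → match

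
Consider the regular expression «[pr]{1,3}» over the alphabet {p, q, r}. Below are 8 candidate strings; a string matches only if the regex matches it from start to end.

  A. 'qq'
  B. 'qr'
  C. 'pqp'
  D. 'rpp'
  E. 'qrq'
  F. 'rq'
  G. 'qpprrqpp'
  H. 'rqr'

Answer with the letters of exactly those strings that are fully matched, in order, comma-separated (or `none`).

A → no match
B → no match
C → no match
D → match
E → no match
F → no match
G → no match
H → no match

D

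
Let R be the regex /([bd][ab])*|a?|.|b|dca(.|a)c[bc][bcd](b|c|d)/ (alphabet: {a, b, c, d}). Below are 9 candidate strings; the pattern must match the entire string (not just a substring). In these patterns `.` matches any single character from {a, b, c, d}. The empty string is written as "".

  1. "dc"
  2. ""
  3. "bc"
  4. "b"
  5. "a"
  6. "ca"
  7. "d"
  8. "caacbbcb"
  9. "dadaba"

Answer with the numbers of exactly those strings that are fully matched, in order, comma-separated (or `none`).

2, 4, 5, 7, 9

1 → no match
2 → match
3 → no match
4 → match
5 → match
6 → no match
7 → match
8 → no match
9 → match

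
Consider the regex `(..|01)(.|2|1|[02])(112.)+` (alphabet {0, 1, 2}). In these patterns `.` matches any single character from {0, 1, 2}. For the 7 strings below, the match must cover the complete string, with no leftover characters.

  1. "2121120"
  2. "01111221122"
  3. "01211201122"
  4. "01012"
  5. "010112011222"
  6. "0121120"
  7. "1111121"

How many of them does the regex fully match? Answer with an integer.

1 → match
2 → match
3 → match
4 → no match
5 → no match
6 → match
7 → match
Total matched: 5

5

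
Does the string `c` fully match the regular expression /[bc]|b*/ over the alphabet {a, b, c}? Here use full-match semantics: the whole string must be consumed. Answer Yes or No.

Yes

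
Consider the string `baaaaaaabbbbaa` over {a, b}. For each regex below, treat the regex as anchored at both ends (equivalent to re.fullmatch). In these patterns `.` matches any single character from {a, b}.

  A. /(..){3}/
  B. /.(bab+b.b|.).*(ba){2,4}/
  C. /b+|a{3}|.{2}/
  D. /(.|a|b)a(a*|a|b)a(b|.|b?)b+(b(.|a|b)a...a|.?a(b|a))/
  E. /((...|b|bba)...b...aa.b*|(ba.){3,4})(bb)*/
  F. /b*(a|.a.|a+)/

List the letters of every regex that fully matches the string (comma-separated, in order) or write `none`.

D

A → no match
B → no match — must end with `ba`
C → no match
D → match
E → no match
F → no match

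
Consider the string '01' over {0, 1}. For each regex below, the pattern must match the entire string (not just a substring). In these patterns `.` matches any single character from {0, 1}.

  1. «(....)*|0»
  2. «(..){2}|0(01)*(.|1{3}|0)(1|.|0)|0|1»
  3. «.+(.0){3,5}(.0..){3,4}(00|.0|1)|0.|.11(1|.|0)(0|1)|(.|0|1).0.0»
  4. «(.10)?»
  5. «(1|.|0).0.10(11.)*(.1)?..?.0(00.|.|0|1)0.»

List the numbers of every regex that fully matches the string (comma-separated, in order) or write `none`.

1 → no match
2 → no match
3 → match
4 → no match
5 → no match

3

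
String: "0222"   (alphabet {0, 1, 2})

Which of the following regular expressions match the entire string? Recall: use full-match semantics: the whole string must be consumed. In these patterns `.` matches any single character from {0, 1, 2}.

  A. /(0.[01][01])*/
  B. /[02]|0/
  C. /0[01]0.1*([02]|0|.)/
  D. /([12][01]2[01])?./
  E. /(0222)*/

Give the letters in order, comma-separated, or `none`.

A → no match
B → no match
C → no match
D → no match
E → match

E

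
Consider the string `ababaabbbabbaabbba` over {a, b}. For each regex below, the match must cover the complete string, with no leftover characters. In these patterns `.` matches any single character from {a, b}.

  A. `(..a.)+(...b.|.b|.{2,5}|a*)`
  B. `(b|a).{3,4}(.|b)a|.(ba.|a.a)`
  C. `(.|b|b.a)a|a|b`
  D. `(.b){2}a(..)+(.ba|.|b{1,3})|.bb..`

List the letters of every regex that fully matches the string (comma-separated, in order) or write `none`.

A → no match
B → no match
C → no match
D → match

D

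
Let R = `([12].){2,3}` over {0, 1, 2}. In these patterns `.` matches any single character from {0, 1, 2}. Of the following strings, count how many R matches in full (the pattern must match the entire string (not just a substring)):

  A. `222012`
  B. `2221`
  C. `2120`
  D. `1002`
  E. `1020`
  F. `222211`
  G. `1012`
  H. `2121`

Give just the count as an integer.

7

A → match
B → match
C → match
D → no match
E → match
F → match
G → match
H → match
Total matched: 7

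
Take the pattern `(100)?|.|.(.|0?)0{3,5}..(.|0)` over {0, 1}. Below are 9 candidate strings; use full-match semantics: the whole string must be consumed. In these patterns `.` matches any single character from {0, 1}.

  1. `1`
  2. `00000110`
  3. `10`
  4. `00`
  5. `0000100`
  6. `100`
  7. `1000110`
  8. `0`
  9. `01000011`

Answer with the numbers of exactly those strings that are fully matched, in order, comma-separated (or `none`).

1. `1` → match
2. `00000110` → match
3. `10` → no match
4. `00` → no match
5. `0000100` → match
6. `100` → match
7. `1000110` → match
8. `0` → match
9. `01000011` → match

1, 2, 5, 6, 7, 8, 9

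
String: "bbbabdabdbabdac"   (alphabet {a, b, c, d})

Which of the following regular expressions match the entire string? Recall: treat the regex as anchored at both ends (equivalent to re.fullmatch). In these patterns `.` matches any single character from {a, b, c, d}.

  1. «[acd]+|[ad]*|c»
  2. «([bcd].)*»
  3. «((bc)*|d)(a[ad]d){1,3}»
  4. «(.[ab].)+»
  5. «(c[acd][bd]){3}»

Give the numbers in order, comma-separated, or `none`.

4

1 → no match
2 → no match
3 → no match — must end with "d"
4 → match
5 → no match — must start with "c"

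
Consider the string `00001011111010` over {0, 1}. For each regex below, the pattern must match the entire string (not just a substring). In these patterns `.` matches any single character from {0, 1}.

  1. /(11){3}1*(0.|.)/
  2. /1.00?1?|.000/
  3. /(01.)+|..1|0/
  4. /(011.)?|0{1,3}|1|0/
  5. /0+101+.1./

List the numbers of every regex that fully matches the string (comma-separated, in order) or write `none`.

1 → no match — must start with `11`
2 → no match
3 → no match
4 → no match
5 → match

5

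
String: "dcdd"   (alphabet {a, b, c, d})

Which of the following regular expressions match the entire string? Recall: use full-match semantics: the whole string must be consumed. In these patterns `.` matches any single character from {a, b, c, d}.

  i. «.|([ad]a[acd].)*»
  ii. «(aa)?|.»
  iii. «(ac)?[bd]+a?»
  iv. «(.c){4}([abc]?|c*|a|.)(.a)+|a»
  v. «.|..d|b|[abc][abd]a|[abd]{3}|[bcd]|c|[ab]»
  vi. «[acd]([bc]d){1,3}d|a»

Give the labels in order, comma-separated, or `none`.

vi

i → no match
ii → no match
iii → no match
iv → no match — must end with "a"
v → no match
vi → match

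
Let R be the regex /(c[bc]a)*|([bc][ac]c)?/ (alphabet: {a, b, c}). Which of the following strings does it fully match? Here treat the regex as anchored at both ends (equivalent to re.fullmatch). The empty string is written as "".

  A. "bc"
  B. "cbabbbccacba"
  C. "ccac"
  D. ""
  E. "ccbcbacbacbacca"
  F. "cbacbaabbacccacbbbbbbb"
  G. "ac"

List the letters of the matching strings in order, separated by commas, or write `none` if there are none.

D

A → no match
B → no match
C → no match
D → match
E → no match
F → no match
G → no match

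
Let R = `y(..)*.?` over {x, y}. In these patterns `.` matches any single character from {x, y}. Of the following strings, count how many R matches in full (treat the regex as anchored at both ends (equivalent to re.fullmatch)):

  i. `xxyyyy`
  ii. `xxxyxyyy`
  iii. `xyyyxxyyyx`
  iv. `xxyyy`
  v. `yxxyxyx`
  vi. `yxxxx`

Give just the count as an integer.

i → no match — must start with `y`
ii → no match — must start with `y`
iii → no match — must start with `y`
iv → no match — must start with `y`
v → match
vi → match
Total matched: 2

2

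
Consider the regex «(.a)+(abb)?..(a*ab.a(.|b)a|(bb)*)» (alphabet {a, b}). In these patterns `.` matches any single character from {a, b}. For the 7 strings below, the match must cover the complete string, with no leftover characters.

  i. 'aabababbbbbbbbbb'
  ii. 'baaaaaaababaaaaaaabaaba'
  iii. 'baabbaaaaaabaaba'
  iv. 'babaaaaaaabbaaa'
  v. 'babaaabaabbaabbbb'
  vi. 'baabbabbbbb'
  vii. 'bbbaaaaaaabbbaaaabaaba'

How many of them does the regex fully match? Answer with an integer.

i → match
ii → match
iii → match
iv → match
v → match
vi → match
vii → no match
Total matched: 6

6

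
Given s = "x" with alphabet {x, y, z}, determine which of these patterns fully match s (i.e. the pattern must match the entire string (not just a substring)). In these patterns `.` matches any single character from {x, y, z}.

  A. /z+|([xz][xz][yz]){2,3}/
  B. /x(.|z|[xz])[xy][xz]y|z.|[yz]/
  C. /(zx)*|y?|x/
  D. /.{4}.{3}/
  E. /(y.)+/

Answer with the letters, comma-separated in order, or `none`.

C

A → no match
B → no match
C → match
D → no match
E → no match — must start with "y"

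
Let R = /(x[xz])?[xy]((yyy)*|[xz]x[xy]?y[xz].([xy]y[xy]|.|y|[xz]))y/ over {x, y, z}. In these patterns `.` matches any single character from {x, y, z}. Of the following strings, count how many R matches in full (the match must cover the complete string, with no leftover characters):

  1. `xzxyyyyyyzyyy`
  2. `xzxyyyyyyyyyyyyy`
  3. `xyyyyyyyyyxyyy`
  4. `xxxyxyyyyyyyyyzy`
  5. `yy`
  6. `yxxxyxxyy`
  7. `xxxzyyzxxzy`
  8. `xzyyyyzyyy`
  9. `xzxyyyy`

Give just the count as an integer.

4

1 → no match
2 → match
3 → no match
4 → no match
5. `yy` → match
6. `yxxxyxxyy` → match
7. `xxxzyyzxxzy` → no match
8. `xzyyyyzyyy` → no match
9. `xzxyyyy` → match
Total matched: 4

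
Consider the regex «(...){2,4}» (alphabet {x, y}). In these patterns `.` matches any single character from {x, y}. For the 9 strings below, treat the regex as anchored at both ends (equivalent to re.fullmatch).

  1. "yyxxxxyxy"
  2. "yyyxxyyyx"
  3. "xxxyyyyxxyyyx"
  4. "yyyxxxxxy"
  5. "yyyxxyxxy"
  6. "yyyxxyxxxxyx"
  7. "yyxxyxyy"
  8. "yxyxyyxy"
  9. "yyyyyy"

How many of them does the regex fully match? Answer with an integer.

6

1 → match
2 → match
3 → no match
4 → match
5 → match
6 → match
7 → no match
8 → no match
9 → match
Total matched: 6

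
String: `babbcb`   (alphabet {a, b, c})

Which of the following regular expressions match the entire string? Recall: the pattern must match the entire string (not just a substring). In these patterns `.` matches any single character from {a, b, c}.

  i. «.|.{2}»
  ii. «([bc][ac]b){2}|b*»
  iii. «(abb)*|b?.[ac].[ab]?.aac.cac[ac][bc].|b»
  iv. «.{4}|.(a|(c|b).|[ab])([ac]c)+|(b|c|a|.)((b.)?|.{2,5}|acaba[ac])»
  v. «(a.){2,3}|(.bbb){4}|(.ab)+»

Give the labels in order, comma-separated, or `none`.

ii, iv

i → no match
ii → match
iii → no match
iv → match
v → no match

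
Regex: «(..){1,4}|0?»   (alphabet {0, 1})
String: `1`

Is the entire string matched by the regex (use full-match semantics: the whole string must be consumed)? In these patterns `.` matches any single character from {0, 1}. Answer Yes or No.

No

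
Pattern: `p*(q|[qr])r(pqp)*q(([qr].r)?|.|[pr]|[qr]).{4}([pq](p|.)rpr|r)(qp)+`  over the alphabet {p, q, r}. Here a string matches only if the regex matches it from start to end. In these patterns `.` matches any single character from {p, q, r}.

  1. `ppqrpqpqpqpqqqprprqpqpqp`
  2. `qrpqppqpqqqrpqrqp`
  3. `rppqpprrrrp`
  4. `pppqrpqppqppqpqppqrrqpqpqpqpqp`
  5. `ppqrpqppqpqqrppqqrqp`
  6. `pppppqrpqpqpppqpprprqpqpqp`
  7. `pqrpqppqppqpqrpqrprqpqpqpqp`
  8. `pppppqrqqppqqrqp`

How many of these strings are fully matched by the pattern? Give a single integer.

6

1 → match
2 → match
3 → no match — must end with `qp`
4 → match
5 → no match
6 → match
7 → match
8 → match
Total matched: 6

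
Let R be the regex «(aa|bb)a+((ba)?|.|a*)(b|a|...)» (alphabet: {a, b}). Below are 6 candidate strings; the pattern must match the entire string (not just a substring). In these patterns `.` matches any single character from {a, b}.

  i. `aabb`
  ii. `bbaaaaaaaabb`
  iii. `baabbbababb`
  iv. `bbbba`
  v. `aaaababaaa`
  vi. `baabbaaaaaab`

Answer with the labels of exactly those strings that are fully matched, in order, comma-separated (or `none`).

ii

i → no match
ii → match
iii → no match
iv → no match
v → no match
vi → no match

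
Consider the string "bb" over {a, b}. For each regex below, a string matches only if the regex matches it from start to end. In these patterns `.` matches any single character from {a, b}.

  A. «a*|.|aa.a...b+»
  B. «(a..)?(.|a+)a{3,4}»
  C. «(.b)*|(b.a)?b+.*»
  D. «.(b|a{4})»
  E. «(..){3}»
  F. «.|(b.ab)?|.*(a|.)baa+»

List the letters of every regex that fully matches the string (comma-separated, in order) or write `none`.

C, D

A → no match
B → no match — must end with "a"
C → match
D → match
E → no match
F → no match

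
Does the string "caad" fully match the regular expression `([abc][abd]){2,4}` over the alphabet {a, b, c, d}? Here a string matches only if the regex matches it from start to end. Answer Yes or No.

Yes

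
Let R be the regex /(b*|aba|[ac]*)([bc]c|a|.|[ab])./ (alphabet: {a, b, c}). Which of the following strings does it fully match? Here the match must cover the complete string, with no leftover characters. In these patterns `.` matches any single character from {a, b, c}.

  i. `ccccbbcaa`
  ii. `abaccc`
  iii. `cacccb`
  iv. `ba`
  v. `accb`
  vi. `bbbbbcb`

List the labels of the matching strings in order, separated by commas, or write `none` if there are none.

i. `ccccbbcaa` → no match
ii. `abaccc` → match
iii. `cacccb` → match
iv. `ba` → match
v. `accb` → match
vi. `bbbbbcb` → match

ii, iii, iv, v, vi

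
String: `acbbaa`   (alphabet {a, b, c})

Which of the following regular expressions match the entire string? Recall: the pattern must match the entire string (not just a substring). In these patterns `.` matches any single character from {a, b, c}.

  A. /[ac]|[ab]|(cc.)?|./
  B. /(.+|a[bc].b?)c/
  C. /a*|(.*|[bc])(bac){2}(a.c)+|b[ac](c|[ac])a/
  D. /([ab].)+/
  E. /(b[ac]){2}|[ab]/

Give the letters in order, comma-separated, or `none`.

D

A → no match
B → no match — must end with `c`
C → no match
D → match
E → no match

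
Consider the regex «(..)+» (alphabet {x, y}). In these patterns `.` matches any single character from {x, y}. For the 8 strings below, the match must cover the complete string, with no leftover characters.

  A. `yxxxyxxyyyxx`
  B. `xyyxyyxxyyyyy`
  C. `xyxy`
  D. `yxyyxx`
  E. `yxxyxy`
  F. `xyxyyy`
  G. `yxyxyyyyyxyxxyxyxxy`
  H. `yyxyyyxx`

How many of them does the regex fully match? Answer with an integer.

6

A → match
B → no match
C → match
D → match
E → match
F → match
G → no match
H → match
Total matched: 6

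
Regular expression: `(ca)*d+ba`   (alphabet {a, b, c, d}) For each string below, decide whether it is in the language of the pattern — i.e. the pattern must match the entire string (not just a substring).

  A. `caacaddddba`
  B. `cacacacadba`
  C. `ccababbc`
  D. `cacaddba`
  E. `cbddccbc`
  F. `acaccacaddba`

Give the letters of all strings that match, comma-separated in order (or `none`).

A. `caacaddddba` → no match
B. `cacacacadba` → match
C. `ccababbc` → no match — must end with `dba`
D. `cacaddba` → match
E. `cbddccbc` → no match — must end with `dba`
F. `acaccacaddba` → no match

B, D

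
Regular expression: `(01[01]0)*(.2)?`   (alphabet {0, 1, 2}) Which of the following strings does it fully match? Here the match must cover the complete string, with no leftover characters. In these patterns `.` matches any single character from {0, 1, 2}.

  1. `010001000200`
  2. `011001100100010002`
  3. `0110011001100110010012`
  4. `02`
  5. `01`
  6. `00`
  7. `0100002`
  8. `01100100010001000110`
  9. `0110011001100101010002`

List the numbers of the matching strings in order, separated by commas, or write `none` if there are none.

2, 3, 4, 8

1 → no match
2 → match
3 → match
4 → match
5 → no match
6 → no match
7 → no match
8 → match
9 → no match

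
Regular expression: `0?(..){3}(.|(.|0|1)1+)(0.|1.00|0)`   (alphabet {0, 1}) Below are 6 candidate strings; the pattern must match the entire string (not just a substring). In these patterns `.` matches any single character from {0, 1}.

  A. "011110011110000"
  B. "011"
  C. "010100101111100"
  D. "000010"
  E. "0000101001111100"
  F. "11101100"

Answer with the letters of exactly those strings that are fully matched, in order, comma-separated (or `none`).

C, F

A → no match
B → no match
C → match
D → no match
E → no match
F → match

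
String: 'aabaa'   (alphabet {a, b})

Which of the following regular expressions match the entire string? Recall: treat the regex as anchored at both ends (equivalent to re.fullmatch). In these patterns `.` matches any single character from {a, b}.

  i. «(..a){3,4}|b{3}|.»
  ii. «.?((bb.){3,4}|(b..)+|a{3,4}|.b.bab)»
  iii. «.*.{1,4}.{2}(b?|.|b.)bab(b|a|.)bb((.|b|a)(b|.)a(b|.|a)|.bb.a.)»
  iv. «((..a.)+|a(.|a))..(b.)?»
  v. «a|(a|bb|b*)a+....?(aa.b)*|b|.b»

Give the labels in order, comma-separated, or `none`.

i → no match
ii → no match
iii → no match
iv → no match
v → match

v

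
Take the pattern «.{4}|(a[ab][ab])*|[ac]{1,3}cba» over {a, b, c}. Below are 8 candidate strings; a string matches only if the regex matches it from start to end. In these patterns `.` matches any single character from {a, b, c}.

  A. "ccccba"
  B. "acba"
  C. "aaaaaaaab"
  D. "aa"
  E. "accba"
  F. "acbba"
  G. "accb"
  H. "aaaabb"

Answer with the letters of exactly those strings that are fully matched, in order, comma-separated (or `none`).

A, B, C, E, G, H

A → match
B → match
C → match
D → no match
E → match
F → no match
G → match
H → match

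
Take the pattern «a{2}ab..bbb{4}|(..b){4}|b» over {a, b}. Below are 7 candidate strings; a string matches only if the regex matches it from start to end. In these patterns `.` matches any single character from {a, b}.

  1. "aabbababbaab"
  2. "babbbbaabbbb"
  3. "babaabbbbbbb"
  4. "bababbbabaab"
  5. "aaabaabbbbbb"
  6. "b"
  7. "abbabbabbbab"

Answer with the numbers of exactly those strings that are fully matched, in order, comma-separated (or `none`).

1, 2, 3, 4, 5, 6, 7

1 → match
2 → match
3 → match
4 → match
5 → match
6 → match
7 → match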